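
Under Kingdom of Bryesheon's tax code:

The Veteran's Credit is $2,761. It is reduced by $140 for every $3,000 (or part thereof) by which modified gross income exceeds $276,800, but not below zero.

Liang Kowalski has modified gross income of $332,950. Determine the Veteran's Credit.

$101

Veteran's Credit: income exceeds $276,800 by $56,150, which is 19 full-or-partial $3,000 increments; reduction = 19 × $140 = $2,660, leaving $101.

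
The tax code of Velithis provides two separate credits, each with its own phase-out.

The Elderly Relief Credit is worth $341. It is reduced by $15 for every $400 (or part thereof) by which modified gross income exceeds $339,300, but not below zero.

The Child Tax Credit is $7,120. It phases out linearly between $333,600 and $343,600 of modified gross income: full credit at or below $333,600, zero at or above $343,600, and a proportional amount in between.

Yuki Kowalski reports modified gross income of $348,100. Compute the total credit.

Elderly Relief Credit: income exceeds $339,300 by $8,800, which is 22 full-or-partial $400 increments; reduction = 22 × $15 = $330, leaving $11.
Child Tax Credit: $348,100 is at or above $343,600, so the credit is $0.
Total: $11 + $0 = $11.

$11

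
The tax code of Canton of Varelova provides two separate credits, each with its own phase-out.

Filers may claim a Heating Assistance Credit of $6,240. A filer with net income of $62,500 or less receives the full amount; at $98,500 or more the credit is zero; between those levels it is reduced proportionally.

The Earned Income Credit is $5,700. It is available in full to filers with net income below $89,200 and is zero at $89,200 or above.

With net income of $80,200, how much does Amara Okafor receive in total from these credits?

$8,872

Heating Assistance Credit: $80,200 is $17,700 into a $36,000 phase-out range, leaving 18,300/36,000 of the credit: $6,240 × 18,300/36,000 = $3,172.
Earned Income Credit: $80,200 is below the $89,200 cutoff, so the full $5,700 applies.
Total: $3,172 + $5,700 = $8,872.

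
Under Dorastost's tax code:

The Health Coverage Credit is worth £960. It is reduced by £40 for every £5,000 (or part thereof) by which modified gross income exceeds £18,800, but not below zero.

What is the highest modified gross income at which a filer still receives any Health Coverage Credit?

£133,800

After 23 increments the reduction is 23 × £40 = £920, leaving £40; one more increment wipes it out. Increment 23 ends at excess 23 × £5,000 = £115,000, so the highest qualifying income is £18,800 + £115,000 = £133,800.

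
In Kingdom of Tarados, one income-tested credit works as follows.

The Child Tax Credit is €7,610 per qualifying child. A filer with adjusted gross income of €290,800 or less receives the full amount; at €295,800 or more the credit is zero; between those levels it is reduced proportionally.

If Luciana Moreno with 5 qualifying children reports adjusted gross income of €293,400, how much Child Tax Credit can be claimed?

€18,264

Child Tax Credit: base = 5 × €7,610 = €38,050. €293,400 is €2,600 into a €5,000 phase-out range, leaving 2,400/5,000 of the credit: €38,050 × 2,400/5,000 = €18,264.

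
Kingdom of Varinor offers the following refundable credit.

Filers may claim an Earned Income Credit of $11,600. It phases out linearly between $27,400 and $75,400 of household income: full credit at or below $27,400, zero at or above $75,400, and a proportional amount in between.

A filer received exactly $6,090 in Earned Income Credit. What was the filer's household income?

$50,200

$6,090 is 6,090/11,600 of the full $11,600, so 5,510/11,600 of the $48,000 range has been used: income = $27,400 + $48,000 × 5,510/11,600 = $50,200.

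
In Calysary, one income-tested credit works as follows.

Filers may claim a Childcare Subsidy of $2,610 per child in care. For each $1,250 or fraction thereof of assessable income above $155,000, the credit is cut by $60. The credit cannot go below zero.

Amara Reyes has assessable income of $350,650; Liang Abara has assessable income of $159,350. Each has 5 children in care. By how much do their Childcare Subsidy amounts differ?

Amara ($350,650): Childcare Subsidy: base = 5 × $2,610 = $13,050. income exceeds $155,000 by $195,650, which is 157 full-or-partial $1,250 increments; reduction = 157 × $60 = $9,420, leaving $3,630.
Liang ($159,350): Childcare Subsidy: base = 5 × $2,610 = $13,050. income exceeds $155,000 by $4,350, which is 4 full-or-partial $1,250 increments; reduction = 4 × $60 = $240, leaving $12,810.
Difference: |$3,630 − $12,810| = $9,180.

$9,180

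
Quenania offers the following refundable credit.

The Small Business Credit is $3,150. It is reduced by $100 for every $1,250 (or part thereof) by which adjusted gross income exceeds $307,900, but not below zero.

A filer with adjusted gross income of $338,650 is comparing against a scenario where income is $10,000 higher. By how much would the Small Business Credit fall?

At $338,650 — income exceeds $307,900 by $30,750, which is 25 full-or-partial $1,250 increments; reduction = 25 × $100 = $2,500, leaving $650.
At $348,650 — income exceeds $307,900 by $40,750 → 33 increments × $100 = $3,300 ≥ base, so the credit is $0.
Lost: $650 − $0 = $650.

$650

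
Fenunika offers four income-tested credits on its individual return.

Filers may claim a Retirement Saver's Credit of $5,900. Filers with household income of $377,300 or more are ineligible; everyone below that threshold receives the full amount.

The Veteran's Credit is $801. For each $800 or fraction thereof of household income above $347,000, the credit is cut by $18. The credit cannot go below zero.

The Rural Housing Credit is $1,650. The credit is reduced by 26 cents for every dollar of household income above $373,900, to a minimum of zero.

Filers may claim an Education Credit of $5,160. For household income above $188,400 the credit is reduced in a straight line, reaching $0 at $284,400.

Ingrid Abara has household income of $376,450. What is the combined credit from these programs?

Retirement Saver's Credit: $376,450 is below the $377,300 cutoff, so the full $5,900 applies.
Veteran's Credit: income exceeds $347,000 by $29,450, which is 37 full-or-partial $800 increments; reduction = 37 × $18 = $666, leaving $135.
Rural Housing Credit: 26% of the $2,550 excess over $373,900 is $663; credit = $1,650 − $663 = $987.
Education Credit: $376,450 is at or above $284,400, so the credit is $0.
Total: $5,900 + $135 + $987 + $0 = $7,022.

$7,022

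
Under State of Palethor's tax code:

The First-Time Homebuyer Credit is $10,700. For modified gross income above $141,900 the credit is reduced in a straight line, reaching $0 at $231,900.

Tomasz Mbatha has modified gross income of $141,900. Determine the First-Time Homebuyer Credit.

$10,700

First-Time Homebuyer Credit: $141,900 is at or below the $141,900 threshold, so the full $10,700 applies.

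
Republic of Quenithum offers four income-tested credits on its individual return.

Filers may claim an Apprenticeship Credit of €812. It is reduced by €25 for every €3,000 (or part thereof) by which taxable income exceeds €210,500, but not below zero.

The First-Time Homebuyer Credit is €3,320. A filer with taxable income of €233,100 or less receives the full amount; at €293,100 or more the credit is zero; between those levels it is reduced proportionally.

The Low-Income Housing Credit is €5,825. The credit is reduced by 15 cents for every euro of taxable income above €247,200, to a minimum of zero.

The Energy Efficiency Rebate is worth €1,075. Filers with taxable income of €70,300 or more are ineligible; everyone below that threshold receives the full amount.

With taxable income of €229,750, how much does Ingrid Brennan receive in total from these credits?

Apprenticeship Credit: income exceeds €210,500 by €19,250, which is 7 full-or-partial €3,000 increments; reduction = 7 × €25 = €175, leaving €637.
First-Time Homebuyer Credit: €229,750 is at or below the €233,100 threshold, so the full €3,320 applies.
Low-Income Housing Credit: €229,750 is at or below the €247,200 threshold, so the full €5,825 applies.
Energy Efficiency Rebate: €229,750 meets or exceeds the €70,300 cutoff, so the credit is €0.
Total: €637 + €3,320 + €5,825 + €0 = €9,782.

€9,782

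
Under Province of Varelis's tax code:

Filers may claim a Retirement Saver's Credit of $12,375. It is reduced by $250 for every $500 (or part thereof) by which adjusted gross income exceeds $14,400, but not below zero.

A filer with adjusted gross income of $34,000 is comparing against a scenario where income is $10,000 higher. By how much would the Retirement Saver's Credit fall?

At $34,000 — income exceeds $14,400 by $19,600, which is 40 full-or-partial $500 increments; reduction = 40 × $250 = $10,000, leaving $2,375.
At $44,000 — income exceeds $14,400 by $29,600 → 60 increments × $250 = $15,000 ≥ base, so the credit is $0.
Lost: $2,375 − $0 = $2,375.

$2,375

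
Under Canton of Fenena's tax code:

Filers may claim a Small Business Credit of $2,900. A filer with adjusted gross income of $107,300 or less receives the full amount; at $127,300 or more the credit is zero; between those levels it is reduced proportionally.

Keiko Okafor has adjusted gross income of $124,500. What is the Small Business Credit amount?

Small Business Credit: $124,500 is $17,200 into a $20,000 phase-out range, leaving 2,800/20,000 of the credit: $2,900 × 2,800/20,000 = $406.

$406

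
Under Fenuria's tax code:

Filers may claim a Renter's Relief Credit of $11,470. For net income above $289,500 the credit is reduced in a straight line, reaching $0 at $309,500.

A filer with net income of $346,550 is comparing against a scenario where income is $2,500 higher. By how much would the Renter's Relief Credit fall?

At $346,550 — $346,550 is at or above $309,500, so the credit is $0.
At $349,050 — $349,050 is at or above $309,500, so the credit is $0.
Lost: $0 − $0 = $0.

$0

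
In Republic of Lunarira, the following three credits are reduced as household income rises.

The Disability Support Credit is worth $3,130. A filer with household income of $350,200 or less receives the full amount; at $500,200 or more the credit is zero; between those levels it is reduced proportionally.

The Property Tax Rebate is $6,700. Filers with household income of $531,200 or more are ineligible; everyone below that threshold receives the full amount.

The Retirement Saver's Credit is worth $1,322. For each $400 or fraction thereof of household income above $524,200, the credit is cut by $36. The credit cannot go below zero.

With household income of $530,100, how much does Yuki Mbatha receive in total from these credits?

Disability Support Credit: $530,100 is at or above $500,200, so the credit is $0.
Property Tax Rebate: $530,100 is below the $531,200 cutoff, so the full $6,700 applies.
Retirement Saver's Credit: income exceeds $524,200 by $5,900, which is 15 full-or-partial $400 increments; reduction = 15 × $36 = $540, leaving $782.
Total: $0 + $6,700 + $782 = $7,482.

$7,482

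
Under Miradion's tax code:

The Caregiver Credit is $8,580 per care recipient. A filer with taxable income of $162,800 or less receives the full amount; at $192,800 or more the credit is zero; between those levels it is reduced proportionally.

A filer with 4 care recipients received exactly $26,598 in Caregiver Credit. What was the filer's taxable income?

$169,550

Full credit = 4 × $8,580 = $34,320.
$26,598 is 26,598/34,320 of the full $34,320, so 7,722/34,320 of the $30,000 range has been used: income = $162,800 + $30,000 × 7,722/34,320 = $169,550.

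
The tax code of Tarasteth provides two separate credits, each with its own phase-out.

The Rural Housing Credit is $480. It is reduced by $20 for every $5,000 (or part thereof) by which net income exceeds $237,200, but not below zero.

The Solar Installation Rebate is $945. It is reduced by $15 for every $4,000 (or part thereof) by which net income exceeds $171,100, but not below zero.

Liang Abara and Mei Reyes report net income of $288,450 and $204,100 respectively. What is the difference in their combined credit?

Liang ($288,450): Rural Housing Credit: income exceeds $237,200 by $51,250, which is 11 full-or-partial $5,000 increments; reduction = 11 × $20 = $220, leaving $260. Solar Installation Rebate: income exceeds $171,100 by $117,350, which is 30 full-or-partial $4,000 increments; reduction = 30 × $15 = $450, leaving $495. total $260 + $495 = $755
Mei ($204,100): Rural Housing Credit: $204,100 is at or below the $237,200 threshold, so the full $480 applies. Solar Installation Rebate: income exceeds $171,100 by $33,000, which is 9 full-or-partial $4,000 increments; reduction = 9 × $15 = $135, leaving $810. total $480 + $810 = $1,290
Difference: |$755 − $1,290| = $535.

$535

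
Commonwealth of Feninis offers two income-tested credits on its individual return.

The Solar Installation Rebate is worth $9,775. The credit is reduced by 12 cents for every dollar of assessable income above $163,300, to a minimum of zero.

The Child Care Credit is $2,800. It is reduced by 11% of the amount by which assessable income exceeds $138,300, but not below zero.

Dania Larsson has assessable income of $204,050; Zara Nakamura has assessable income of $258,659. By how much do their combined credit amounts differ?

$4,885

Dania ($204,050): Solar Installation Rebate: 12% of the $40,750 excess over $163,300 is $4,890; credit = $9,775 − $4,890 = $4,885. Child Care Credit: 11% of the $65,750 excess over $138,300 is $7,232.50 ≥ base, so the credit is $0. total $4,885 + $0 = $4,885
Zara ($258,659): Solar Installation Rebate: 12% of the $95,359 excess over $163,300 is $11,443.08 ≥ base, so the credit is $0. Child Care Credit: 11% of the $120,359 excess over $138,300 is $13,239.49 ≥ base, so the credit is $0. total $0 + $0 = $0
Difference: |$4,885 − $0| = $4,885.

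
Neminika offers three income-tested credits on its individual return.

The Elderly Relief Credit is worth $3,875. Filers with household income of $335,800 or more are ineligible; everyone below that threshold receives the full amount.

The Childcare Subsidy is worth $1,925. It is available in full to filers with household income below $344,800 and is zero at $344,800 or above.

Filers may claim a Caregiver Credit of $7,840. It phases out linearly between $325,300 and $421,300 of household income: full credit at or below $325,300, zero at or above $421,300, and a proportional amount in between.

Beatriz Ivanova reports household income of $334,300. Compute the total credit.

$12,905

Elderly Relief Credit: $334,300 is below the $335,800 cutoff, so the full $3,875 applies.
Childcare Subsidy: $334,300 is below the $344,800 cutoff, so the full $1,925 applies.
Caregiver Credit: $334,300 is $9,000 into a $96,000 phase-out range, leaving 87,000/96,000 of the credit: $7,840 × 87,000/96,000 = $7,105.
Total: $3,875 + $1,925 + $7,105 = $12,905.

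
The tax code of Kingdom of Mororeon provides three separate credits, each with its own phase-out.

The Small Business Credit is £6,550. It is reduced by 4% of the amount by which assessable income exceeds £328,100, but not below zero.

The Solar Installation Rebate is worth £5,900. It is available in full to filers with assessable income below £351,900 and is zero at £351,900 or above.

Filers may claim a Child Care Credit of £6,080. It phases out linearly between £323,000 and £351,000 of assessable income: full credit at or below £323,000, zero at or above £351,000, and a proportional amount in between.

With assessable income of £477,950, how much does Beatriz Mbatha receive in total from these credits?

Small Business Credit: 4% of the £149,850 excess over £328,100 is £5,994; credit = £6,550 − £5,994 = £556.
Solar Installation Rebate: £477,950 meets or exceeds the £351,900 cutoff, so the credit is £0.
Child Care Credit: £477,950 is at or above £351,000, so the credit is £0.
Total: £556 + £0 + £0 = £556.

£556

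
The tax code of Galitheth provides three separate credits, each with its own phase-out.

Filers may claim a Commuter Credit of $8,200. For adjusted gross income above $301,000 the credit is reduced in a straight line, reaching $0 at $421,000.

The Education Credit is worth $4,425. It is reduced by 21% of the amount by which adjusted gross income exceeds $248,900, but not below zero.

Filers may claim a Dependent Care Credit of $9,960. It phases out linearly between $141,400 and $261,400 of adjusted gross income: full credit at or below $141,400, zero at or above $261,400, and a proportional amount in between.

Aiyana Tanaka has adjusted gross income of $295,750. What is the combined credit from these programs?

Commuter Credit: $295,750 is at or below the $301,000 threshold, so the full $8,200 applies.
Education Credit: 21% of the $46,850 excess over $248,900 is $9,838.50 ≥ base, so the credit is $0.
Dependent Care Credit: $295,750 is at or above $261,400, so the credit is $0.
Total: $8,200 + $0 + $0 = $8,200.

$8,200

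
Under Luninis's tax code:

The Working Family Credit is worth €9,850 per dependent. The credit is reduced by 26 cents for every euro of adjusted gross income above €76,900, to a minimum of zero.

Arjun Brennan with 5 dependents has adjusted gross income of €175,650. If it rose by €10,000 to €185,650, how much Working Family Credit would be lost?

At €175,650 — base = 5 × €9,850 = €49,250. 26% of the €98,750 excess over €76,900 is €25,675; credit = €49,250 − €25,675 = €23,575.
At €185,650 — base = 5 × €9,850 = €49,250. 26% of the €108,750 excess over €76,900 is €28,275; credit = €49,250 − €28,275 = €20,975.
Lost: €23,575 − €20,975 = €2,600.

€2,600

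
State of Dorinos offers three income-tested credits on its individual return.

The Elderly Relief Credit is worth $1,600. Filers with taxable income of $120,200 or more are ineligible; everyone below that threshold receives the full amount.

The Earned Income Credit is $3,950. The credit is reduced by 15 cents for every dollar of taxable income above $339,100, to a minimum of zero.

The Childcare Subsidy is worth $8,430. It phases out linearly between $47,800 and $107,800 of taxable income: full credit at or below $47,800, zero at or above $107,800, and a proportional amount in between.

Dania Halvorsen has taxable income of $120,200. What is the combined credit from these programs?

$3,950

Elderly Relief Credit: $120,200 meets or exceeds the $120,200 cutoff, so the credit is $0.
Earned Income Credit: $120,200 is at or below the $339,100 threshold, so the full $3,950 applies.
Childcare Subsidy: $120,200 is at or above $107,800, so the credit is $0.
Total: $0 + $3,950 + $0 = $3,950.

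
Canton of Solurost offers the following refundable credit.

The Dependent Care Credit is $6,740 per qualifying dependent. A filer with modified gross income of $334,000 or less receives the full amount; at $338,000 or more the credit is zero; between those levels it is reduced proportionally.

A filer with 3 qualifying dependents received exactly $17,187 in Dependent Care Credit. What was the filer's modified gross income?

$334,600

Full credit = 3 × $6,740 = $20,220.
$17,187 is 17,187/20,220 of the full $20,220, so 3,033/20,220 of the $4,000 range has been used: income = $334,000 + $4,000 × 3,033/20,220 = $334,600.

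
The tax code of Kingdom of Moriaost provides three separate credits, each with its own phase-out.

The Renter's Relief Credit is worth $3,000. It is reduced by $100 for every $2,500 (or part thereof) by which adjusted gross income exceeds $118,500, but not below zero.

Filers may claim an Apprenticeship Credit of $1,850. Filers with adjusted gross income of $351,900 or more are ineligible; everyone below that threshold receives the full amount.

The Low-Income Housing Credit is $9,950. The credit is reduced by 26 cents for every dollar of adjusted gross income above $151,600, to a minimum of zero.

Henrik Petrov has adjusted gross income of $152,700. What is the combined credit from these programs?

$13,114

Renter's Relief Credit: income exceeds $118,500 by $34,200, which is 14 full-or-partial $2,500 increments; reduction = 14 × $100 = $1,400, leaving $1,600.
Apprenticeship Credit: $152,700 is below the $351,900 cutoff, so the full $1,850 applies.
Low-Income Housing Credit: 26% of the $1,100 excess over $151,600 is $286; credit = $9,950 − $286 = $9,664.
Total: $1,600 + $1,850 + $9,664 = $13,114.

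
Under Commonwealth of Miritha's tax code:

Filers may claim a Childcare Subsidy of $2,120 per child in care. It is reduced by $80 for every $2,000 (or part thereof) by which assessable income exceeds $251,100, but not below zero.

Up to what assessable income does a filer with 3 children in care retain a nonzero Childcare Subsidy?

$409,100

Full credit = 3 × $2,120 = $6,360.
After 79 increments the reduction is 79 × $80 = $6,320, leaving $40; one more increment wipes it out. Increment 79 ends at excess 79 × $2,000 = $158,000, so the highest qualifying income is $251,100 + $158,000 = $409,100.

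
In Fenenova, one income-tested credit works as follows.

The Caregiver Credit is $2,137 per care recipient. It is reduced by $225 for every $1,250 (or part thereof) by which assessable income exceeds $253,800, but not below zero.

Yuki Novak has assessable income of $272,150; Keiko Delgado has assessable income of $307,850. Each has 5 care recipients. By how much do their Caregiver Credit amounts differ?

$6,525

Yuki ($272,150): Caregiver Credit: base = 5 × $2,137 = $10,685. income exceeds $253,800 by $18,350, which is 15 full-or-partial $1,250 increments; reduction = 15 × $225 = $3,375, leaving $7,310.
Keiko ($307,850): Caregiver Credit: base = 5 × $2,137 = $10,685. income exceeds $253,800 by $54,050, which is 44 full-or-partial $1,250 increments; reduction = 44 × $225 = $9,900, leaving $785.
Difference: |$7,310 − $785| = $6,525.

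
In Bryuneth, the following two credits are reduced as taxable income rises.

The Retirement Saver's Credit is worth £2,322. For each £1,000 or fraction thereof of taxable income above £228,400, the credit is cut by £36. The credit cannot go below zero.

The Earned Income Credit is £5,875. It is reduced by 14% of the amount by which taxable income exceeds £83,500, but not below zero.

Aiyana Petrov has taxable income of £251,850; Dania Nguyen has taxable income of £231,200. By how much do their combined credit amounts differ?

£756

Aiyana (£251,850): Retirement Saver's Credit: income exceeds £228,400 by £23,450, which is 24 full-or-partial £1,000 increments; reduction = 24 × £36 = £864, leaving £1,458. Earned Income Credit: 14% of the £168,350 excess over £83,500 is £23,569 ≥ base, so the credit is £0. total £1,458 + £0 = £1,458
Dania (£231,200): Retirement Saver's Credit: income exceeds £228,400 by £2,800, which is 3 full-or-partial £1,000 increments; reduction = 3 × £36 = £108, leaving £2,214. Earned Income Credit: 14% of the £147,700 excess over £83,500 is £20,678 ≥ base, so the credit is £0. total £2,214 + £0 = £2,214
Difference: |£1,458 − £2,214| = £756.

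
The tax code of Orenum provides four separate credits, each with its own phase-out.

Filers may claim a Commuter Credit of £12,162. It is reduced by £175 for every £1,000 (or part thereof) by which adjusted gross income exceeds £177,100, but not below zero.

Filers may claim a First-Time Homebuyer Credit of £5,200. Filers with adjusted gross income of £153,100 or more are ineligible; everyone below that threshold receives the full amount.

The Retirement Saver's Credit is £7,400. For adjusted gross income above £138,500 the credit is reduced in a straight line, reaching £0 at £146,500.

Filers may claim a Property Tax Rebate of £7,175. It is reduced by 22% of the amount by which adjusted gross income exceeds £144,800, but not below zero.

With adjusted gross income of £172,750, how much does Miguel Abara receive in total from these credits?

£13,188

Commuter Credit: £172,750 is at or below the £177,100 threshold, so the full £12,162 applies.
First-Time Homebuyer Credit: £172,750 meets or exceeds the £153,100 cutoff, so the credit is £0.
Retirement Saver's Credit: £172,750 is at or above £146,500, so the credit is £0.
Property Tax Rebate: 22% of the £27,950 excess over £144,800 is £6,149; credit = £7,175 − £6,149 = £1,026.
Total: £12,162 + £0 + £0 + £1,026 = £13,188.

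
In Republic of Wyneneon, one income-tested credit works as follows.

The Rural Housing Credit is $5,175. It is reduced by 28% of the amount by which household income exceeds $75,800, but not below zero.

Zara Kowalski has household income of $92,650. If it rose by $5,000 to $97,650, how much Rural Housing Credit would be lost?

$457

At $92,650 — 28% of the $16,850 excess over $75,800 is $4,718; credit = $5,175 − $4,718 = $457.
At $97,650 — 28% of the $21,850 excess over $75,800 is $6,118 ≥ base, so the credit is $0.
Lost: $457 − $0 = $457.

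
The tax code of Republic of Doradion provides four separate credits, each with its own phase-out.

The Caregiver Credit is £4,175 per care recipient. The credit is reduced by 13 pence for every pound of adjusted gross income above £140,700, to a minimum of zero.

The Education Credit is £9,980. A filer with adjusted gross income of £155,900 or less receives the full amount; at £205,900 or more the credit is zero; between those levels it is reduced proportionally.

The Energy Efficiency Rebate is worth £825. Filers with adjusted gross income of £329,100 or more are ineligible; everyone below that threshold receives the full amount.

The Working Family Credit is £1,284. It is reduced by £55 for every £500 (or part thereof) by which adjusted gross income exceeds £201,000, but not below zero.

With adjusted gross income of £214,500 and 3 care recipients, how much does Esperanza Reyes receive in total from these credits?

Caregiver Credit: base = 3 × £4,175 = £12,525. 13% of the £73,800 excess over £140,700 is £9,594; credit = £12,525 − £9,594 = £2,931.
Education Credit: £214,500 is at or above £205,900, so the credit is £0.
Energy Efficiency Rebate: £214,500 is below the £329,100 cutoff, so the full £825 applies.
Working Family Credit: income exceeds £201,000 by £13,500 → 27 increments × £55 = £1,485 ≥ base, so the credit is £0.
Total: £2,931 + £0 + £825 + £0 = £3,756.

£3,756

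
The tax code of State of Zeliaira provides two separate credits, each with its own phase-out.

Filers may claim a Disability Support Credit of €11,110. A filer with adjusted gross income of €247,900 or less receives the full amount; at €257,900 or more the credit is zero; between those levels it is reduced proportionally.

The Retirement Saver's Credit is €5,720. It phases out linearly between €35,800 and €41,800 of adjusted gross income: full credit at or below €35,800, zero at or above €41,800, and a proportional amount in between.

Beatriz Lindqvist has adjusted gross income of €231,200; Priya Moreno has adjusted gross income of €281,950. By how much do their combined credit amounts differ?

€11,110

Beatriz (€231,200): Disability Support Credit: €231,200 is at or below the €247,900 threshold, so the full €11,110 applies. Retirement Saver's Credit: €231,200 is at or above €41,800, so the credit is €0. total €11,110 + €0 = €11,110
Priya (€281,950): Disability Support Credit: €281,950 is at or above €257,900, so the credit is €0. Retirement Saver's Credit: €281,950 is at or above €41,800, so the credit is €0. total €0 + €0 = €0
Difference: |€11,110 − €0| = €11,110.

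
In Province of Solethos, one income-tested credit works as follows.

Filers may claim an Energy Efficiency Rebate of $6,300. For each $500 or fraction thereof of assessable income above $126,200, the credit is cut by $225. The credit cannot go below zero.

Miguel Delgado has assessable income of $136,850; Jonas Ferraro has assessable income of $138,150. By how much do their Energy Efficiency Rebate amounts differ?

Miguel ($136,850): Energy Efficiency Rebate: income exceeds $126,200 by $10,650, which is 22 full-or-partial $500 increments; reduction = 22 × $225 = $4,950, leaving $1,350.
Jonas ($138,150): Energy Efficiency Rebate: income exceeds $126,200 by $11,950, which is 24 full-or-partial $500 increments; reduction = 24 × $225 = $5,400, leaving $900.
Difference: |$1,350 − $900| = $450.

$450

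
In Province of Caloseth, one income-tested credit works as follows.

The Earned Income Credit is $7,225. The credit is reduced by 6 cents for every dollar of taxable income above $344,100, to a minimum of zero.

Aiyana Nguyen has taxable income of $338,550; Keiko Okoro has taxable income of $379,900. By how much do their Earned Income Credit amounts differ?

Aiyana ($338,550): Earned Income Credit: $338,550 is at or below the $344,100 threshold, so the full $7,225 applies.
Keiko ($379,900): Earned Income Credit: 6% of the $35,800 excess over $344,100 is $2,148; credit = $7,225 − $2,148 = $5,077.
Difference: |$7,225 − $5,077| = $2,148.

$2,148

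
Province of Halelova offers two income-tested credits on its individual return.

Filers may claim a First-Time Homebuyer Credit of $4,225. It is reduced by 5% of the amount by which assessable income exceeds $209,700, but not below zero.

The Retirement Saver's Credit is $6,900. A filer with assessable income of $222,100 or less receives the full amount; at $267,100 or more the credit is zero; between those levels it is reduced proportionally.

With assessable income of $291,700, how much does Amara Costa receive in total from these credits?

First-Time Homebuyer Credit: 5% of the $82,000 excess over $209,700 is $4,100; credit = $4,225 − $4,100 = $125.
Retirement Saver's Credit: $291,700 is at or above $267,100, so the credit is $0.
Total: $125 + $0 = $125.

$125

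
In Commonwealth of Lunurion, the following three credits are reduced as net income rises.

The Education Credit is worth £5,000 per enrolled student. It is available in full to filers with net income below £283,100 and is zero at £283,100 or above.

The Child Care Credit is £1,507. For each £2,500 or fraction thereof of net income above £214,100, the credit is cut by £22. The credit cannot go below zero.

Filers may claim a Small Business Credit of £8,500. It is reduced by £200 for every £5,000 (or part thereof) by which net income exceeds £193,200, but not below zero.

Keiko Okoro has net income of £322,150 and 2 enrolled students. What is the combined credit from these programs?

£3,839

Education Credit: base = 2 × £5,000 = £10,000. £322,150 meets or exceeds the £283,100 cutoff, so the credit is £0.
Child Care Credit: income exceeds £214,100 by £108,050, which is 44 full-or-partial £2,500 increments; reduction = 44 × £22 = £968, leaving £539.
Small Business Credit: income exceeds £193,200 by £128,950, which is 26 full-or-partial £5,000 increments; reduction = 26 × £200 = £5,200, leaving £3,300.
Total: £0 + £539 + £3,300 = £3,839.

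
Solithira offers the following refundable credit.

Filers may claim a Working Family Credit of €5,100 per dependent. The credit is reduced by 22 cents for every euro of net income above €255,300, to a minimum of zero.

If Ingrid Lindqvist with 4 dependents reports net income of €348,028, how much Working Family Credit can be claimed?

Working Family Credit: base = 4 × €5,100 = €20,400. 22% of the €92,728 excess over €255,300 is €20,400.16 ≥ base, so the credit is €0.

€0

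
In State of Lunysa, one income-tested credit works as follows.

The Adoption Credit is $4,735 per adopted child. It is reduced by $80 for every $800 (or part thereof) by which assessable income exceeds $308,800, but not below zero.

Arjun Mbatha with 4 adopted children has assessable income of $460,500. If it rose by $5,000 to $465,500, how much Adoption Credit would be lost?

$480

At $460,500 — base = 4 × $4,735 = $18,940. income exceeds $308,800 by $151,700, which is 190 full-or-partial $800 increments; reduction = 190 × $80 = $15,200, leaving $3,740.
At $465,500 — base = 4 × $4,735 = $18,940. income exceeds $308,800 by $156,700, which is 196 full-or-partial $800 increments; reduction = 196 × $80 = $15,680, leaving $3,260.
Lost: $3,740 − $3,260 = $480.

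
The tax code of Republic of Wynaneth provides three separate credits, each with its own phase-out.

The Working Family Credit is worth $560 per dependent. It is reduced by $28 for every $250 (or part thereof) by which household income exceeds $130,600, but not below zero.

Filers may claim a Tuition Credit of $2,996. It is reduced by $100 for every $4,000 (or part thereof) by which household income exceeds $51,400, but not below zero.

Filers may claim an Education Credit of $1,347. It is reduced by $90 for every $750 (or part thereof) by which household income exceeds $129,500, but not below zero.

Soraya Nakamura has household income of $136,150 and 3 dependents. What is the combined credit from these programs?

$2,369

Working Family Credit: base = 3 × $560 = $1,680. income exceeds $130,600 by $5,550, which is 23 full-or-partial $250 increments; reduction = 23 × $28 = $644, leaving $1,036.
Tuition Credit: income exceeds $51,400 by $84,750, which is 22 full-or-partial $4,000 increments; reduction = 22 × $100 = $2,200, leaving $796.
Education Credit: income exceeds $129,500 by $6,650, which is 9 full-or-partial $750 increments; reduction = 9 × $90 = $810, leaving $537.
Total: $1,036 + $796 + $537 = $2,369.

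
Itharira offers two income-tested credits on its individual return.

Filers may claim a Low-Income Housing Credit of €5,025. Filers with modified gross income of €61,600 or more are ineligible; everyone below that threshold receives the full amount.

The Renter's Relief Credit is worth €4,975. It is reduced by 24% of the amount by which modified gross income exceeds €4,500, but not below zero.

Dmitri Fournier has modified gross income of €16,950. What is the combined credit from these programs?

Low-Income Housing Credit: €16,950 is below the €61,600 cutoff, so the full €5,025 applies.
Renter's Relief Credit: 24% of the €12,450 excess over €4,500 is €2,988; credit = €4,975 − €2,988 = €1,987.
Total: €5,025 + €1,987 = €7,012.

€7,012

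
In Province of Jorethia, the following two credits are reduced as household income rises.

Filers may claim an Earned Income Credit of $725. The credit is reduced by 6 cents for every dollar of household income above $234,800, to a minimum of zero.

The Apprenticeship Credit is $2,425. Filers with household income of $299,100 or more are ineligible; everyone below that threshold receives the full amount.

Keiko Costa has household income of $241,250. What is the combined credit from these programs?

Earned Income Credit: 6% of the $6,450 excess over $234,800 is $387; credit = $725 − $387 = $338.
Apprenticeship Credit: $241,250 is below the $299,100 cutoff, so the full $2,425 applies.
Total: $338 + $2,425 = $2,763.

$2,763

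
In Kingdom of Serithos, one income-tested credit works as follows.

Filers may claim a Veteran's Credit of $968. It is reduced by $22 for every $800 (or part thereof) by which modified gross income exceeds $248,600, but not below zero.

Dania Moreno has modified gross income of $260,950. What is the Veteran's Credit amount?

Veteran's Credit: income exceeds $248,600 by $12,350, which is 16 full-or-partial $800 increments; reduction = 16 × $22 = $352, leaving $616.

$616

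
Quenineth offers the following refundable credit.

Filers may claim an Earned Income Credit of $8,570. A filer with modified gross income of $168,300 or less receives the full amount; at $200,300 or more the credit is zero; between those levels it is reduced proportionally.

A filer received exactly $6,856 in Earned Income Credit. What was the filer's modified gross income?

$174,700

$6,856 is 6,856/8,570 of the full $8,570, so 1,714/8,570 of the $32,000 range has been used: income = $168,300 + $32,000 × 1,714/8,570 = $174,700.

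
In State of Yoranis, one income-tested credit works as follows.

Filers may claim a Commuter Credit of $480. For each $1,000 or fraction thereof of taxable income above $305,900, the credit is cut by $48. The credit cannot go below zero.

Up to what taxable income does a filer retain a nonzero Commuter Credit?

After 9 increments the reduction is 9 × $48 = $432, leaving $48; one more increment wipes it out. Increment 9 ends at excess 9 × $1,000 = $9,000, so the highest qualifying income is $305,900 + $9,000 = $314,900.

$314,900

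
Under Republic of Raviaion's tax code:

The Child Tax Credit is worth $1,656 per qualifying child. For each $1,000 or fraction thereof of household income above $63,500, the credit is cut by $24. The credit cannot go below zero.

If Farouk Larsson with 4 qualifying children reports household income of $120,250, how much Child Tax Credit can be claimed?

$5,256

Child Tax Credit: base = 4 × $1,656 = $6,624. income exceeds $63,500 by $56,750, which is 57 full-or-partial $1,000 increments; reduction = 57 × $24 = $1,368, leaving $5,256.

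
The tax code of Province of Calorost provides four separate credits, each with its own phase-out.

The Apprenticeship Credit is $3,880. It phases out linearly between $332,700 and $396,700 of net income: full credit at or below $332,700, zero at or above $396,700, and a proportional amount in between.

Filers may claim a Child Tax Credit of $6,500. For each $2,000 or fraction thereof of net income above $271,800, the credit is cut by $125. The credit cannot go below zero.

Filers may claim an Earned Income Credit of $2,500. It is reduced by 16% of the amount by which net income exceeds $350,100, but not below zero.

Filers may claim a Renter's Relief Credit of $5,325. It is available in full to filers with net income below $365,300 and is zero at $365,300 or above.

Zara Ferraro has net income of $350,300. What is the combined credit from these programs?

Apprenticeship Credit: $350,300 is $17,600 into a $64,000 phase-out range, leaving 46,400/64,000 of the credit: $3,880 × 46,400/64,000 = $2,813.
Child Tax Credit: income exceeds $271,800 by $78,500, which is 40 full-or-partial $2,000 increments; reduction = 40 × $125 = $5,000, leaving $1,500.
Earned Income Credit: 16% of the $200 excess over $350,100 is $32; credit = $2,500 − $32 = $2,468.
Renter's Relief Credit: $350,300 is below the $365,300 cutoff, so the full $5,325 applies.
Total: $2,813 + $1,500 + $2,468 + $5,325 = $12,106.

$12,106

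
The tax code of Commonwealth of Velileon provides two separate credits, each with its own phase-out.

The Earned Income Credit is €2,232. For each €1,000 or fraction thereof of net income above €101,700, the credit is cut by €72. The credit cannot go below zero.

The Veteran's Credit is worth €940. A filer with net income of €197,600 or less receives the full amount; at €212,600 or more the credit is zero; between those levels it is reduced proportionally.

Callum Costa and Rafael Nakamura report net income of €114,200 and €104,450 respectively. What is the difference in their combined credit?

€720

Callum (€114,200): Earned Income Credit: income exceeds €101,700 by €12,500, which is 13 full-or-partial €1,000 increments; reduction = 13 × €72 = €936, leaving €1,296. Veteran's Credit: €114,200 is at or below the €197,600 threshold, so the full €940 applies. total €1,296 + €940 = €2,236
Rafael (€104,450): Earned Income Credit: income exceeds €101,700 by €2,750, which is 3 full-or-partial €1,000 increments; reduction = 3 × €72 = €216, leaving €2,016. Veteran's Credit: €104,450 is at or below the €197,600 threshold, so the full €940 applies. total €2,016 + €940 = €2,956
Difference: |€2,236 − €2,956| = €720.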